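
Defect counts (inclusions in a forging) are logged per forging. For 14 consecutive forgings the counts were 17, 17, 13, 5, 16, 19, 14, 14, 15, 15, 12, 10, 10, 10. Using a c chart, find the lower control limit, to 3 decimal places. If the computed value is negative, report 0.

2.393

c̄ = (17 + 17 + 13 + 5 + 16 + 19 + 14 + 14 + 15 + 15 + 12 + 10 + 10 + 10) / 14 = 187 / 14 = 13.3571
LCL = c̄ − 3√c̄ = 13.3571 − 3 × 3.6547 = 2.3929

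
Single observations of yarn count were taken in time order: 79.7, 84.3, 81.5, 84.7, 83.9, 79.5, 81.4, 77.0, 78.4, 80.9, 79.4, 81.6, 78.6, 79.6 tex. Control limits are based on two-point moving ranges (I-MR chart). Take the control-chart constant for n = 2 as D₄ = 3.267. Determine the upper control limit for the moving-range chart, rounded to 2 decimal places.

8.47

Moving ranges: 4.6, 2.8, 3.2, 0.8, 4.4, 1.9, 4.4, 1.4, 2.5, 1.5, 2.2, 3.0, 1.0; M̄R̄ = 33.7000 / 13 = 2.5923
UCL_MR = D₄·M̄R̄ = 3.267 × 2.5923 = 8.4691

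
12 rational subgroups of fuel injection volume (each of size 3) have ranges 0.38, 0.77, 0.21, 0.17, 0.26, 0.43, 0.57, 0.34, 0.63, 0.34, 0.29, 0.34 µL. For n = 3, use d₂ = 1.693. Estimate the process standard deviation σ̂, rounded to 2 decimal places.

R̄ = (0.38 + 0.77 + 0.21 + 0.17 + 0.26 + 0.43 + 0.57 + 0.34 + 0.63 + 0.34 + 0.29 + 0.34) / 12 = 0.3942
σ̂ = R̄ / d₂ = 0.3942 / 1.693 = 0.2328

0.23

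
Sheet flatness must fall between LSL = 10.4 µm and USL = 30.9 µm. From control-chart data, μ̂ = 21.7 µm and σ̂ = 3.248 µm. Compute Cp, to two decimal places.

Cp = (USL − LSL) / (6σ̂) = (30.9 − 10.4) / (6 × 3.248) = 20.5000 / 19.4880 = 1.0519

1.05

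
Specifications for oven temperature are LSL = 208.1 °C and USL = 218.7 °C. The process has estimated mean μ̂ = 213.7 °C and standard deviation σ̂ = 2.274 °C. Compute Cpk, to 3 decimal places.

Cpu = (USL − μ̂) / (3σ̂) = (218.7 − 213.7) / (3 × 2.274) = 0.7329; Cpl = (μ̂ − LSL) / (3σ̂) = (213.7 − 208.1) / (3 × 2.274) = 0.8209; Cpk = min(Cpu, Cpl) = 0.7329

0.733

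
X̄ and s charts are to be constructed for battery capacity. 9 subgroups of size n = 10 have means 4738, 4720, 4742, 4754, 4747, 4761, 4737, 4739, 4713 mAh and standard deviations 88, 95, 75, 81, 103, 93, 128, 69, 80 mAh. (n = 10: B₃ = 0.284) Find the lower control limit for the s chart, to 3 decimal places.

s̄ = (88 + 95 + 75 + 81 + 103 + 93 + 128 + 69 + 80) / 9 = 90.2222
LCL_s = B₃·s̄ = 0.284 × 90.2222 = 25.6231

25.623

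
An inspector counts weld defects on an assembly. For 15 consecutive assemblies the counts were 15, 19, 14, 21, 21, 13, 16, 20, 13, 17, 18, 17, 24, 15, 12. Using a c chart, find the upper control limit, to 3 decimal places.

29.369

c̄ = (15 + 19 + 14 + 21 + 21 + 13 + 16 + 20 + 13 + 17 + 18 + 17 + 24 + 15 + 12) / 15 = 255 / 15 = 17.0000
UCL = c̄ + 3√c̄ = 17.0000 + 3 × √17.0000 = 17.0000 + 3 × 4.1231 = 29.3693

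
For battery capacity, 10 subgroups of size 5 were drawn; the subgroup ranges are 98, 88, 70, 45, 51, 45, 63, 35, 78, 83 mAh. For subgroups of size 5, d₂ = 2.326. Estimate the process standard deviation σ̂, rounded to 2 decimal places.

28.20

R̄ = (98 + 88 + 70 + 45 + 51 + 45 + 63 + 35 + 78 + 83) / 10 = 65.6000
σ̂ = R̄ / d₂ = 65.6000 / 2.326 = 28.2029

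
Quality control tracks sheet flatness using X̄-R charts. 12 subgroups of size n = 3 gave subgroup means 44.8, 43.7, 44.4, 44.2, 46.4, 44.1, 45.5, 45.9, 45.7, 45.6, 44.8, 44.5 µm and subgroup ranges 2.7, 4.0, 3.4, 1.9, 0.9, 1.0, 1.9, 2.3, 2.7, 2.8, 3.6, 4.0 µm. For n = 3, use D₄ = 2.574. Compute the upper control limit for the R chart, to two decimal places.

R̄ = (2.7 + 4.0 + 3.4 + 1.9 + 0.9 + 1.0 + 1.9 + 2.3 + 2.7 + 2.8 + 3.6 + 4.0) / 12 = 31.2000 / 12 = 2.6000
UCL_R = D₄·R̄ = 2.574 × 2.6000 = 6.6924

6.69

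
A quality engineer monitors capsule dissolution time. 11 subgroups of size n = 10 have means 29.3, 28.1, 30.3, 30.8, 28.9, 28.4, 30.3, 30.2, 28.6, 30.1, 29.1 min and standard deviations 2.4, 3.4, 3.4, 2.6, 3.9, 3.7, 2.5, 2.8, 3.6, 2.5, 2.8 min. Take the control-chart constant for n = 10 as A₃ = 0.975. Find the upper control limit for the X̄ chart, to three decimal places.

X̄̄ = (29.3 + 28.1 + 30.3 + 30.8 + 28.9 + 28.4 + 30.3 + 30.2 + 28.6 + 30.1 + 29.1) / 11 = 29.4636
s̄ = (2.4 + 3.4 + 3.4 + 2.6 + 3.9 + 3.7 + 2.5 + 2.8 + 3.6 + 2.5 + 2.8) / 11 = 3.0545
UCL = X̄̄ + A₃·s̄ = 29.4636 + 0.975 × 3.0545 = 32.4418

32.442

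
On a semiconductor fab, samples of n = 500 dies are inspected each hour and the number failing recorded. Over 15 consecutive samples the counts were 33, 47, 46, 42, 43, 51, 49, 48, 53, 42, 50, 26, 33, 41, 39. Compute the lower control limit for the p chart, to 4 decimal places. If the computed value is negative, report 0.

0.0482

p̄ = Σdᵢ / (k·n) = 643 / (15 × 500) = 0.08573
LCL = p̄ − 3·√(p̄(1−p̄)/n) = 0.08573 − 3 × 0.01252 = 0.04817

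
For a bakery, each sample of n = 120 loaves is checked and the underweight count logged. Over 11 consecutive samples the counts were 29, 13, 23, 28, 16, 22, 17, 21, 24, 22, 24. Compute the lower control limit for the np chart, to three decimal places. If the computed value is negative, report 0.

p̄ = Σdᵢ / (k·n) = 239 / (11 × 120) = 0.18106
LCL = np̄ − 3·√(np̄(1−p̄)) = 21.7273 − 3 × 4.2182 = 9.0726

9.073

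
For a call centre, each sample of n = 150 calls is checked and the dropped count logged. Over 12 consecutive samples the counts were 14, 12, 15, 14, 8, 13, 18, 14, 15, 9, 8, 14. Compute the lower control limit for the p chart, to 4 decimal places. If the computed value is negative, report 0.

0.0170

p̄ = Σdᵢ / (k·n) = 154 / (12 × 150) = 0.08556
LCL = p̄ − 3·√(p̄(1−p̄)/n) = 0.08556 − 3 × 0.02284 = 0.01704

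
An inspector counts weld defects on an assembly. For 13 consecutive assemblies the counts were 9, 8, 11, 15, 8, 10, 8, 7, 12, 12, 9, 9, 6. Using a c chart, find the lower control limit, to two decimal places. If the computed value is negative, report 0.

c̄ = (9 + 8 + 11 + 15 + 8 + 10 + 8 + 7 + 12 + 12 + 9 + 9 + 6) / 13 = 124 / 13 = 9.5385
LCL = c̄ − 3√c̄ = 9.5385 − 3 × 3.0884 = 0.2731

0.27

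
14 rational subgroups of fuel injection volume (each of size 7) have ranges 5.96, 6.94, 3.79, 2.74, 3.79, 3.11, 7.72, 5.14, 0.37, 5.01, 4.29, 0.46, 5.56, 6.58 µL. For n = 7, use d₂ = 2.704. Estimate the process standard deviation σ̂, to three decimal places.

1.624

R̄ = (5.96 + 6.94 + 3.79 + 2.74 + 3.79 + 3.11 + 7.72 + 5.14 + 0.37 + 5.01 + 4.29 + 0.46 + 5.56 + 6.58) / 14 = 4.3900
σ̂ = R̄ / d₂ = 4.3900 / 2.704 = 1.6235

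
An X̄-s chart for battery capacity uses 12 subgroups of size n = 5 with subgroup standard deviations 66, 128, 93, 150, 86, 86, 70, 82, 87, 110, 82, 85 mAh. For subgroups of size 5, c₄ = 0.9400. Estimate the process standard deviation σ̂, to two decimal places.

s̄ = (66 + 128 + 93 + 150 + 86 + 86 + 70 + 82 + 87 + 110 + 82 + 85) / 12 = 93.7500
σ̂ = s̄ / c₄ = 93.7500 / 0.9400 = 99.7340

99.73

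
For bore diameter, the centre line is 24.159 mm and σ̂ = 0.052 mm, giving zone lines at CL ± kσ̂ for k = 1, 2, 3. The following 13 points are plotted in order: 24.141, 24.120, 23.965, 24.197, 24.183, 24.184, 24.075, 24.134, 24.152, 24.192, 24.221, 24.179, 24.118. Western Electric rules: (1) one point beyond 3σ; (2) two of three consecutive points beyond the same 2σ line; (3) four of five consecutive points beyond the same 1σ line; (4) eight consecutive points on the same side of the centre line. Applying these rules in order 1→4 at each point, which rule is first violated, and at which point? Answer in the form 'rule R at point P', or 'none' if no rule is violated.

rule 1 at point 3

Zone of each point (C = within 1σ̂, B = 1σ̂–2σ̂, A = 2σ̂–3σ̂, * = beyond 3σ̂; sign = side of CL): 1:-C, 2:-C, 3:-*, 4:+C, 5:+C, 6:+C, 7:-B, 8:-C, 9:-C, 10:+C, 11:+B, 12:+C, 13:-C
Rule 1 (one point beyond the 3σ limits) is satisfied at point 3.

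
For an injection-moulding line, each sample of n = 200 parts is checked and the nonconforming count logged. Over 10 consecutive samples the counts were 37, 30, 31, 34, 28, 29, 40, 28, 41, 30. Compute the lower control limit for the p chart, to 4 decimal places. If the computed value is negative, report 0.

p̄ = Σdᵢ / (k·n) = 328 / (10 × 200) = 0.16400
LCL = p̄ − 3·√(p̄(1−p̄)/n) = 0.16400 − 3 × 0.02618 = 0.08545

0.0855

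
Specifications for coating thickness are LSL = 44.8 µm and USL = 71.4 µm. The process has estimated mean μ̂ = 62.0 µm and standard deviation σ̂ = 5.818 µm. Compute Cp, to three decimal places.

Cp = (USL − LSL) / (6σ̂) = (71.4 − 44.8) / (6 × 5.818) = 26.6000 / 34.9080 = 0.7620

0.762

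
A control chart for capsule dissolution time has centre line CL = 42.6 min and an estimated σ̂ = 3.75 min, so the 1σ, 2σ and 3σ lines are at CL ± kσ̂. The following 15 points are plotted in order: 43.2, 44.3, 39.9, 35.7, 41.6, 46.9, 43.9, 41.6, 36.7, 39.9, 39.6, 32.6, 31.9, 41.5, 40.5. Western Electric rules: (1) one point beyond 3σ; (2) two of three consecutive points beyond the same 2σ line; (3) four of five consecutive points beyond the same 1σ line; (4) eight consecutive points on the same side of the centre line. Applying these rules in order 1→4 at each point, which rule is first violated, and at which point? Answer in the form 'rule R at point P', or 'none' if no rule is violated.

rule 2 at point 13

Zone of each point (C = within 1σ̂, B = 1σ̂–2σ̂, A = 2σ̂–3σ̂, * = beyond 3σ̂; sign = side of CL): 1:+C, 2:+C, 3:-C, 4:-B, 5:-C, 6:+B, 7:+C, 8:-C, 9:-B, 10:-C, 11:-C, 12:-A, 13:-A, 14:-C, 15:-C
Rule 2 (two of three consecutive points beyond the same 2σ limit) is satisfied at point 13.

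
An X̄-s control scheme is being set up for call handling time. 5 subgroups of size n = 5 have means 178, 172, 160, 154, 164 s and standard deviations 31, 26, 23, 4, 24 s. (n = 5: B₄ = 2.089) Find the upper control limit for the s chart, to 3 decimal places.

45.122

s̄ = (31 + 26 + 23 + 4 + 24) / 5 = 21.6000
UCL_s = B₄·s̄ = 2.089 × 21.6000 = 45.1224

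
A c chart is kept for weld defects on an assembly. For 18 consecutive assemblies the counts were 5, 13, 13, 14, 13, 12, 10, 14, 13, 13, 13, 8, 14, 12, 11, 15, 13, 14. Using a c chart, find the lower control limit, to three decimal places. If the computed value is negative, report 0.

c̄ = (5 + 13 + 13 + 14 + 13 + 12 + 10 + 14 + 13 + 13 + 13 + 8 + 14 + 12 + 11 + 15 + 13 + 14) / 18 = 220 / 18 = 12.2222
LCL = c̄ − 3√c̄ = 12.2222 − 3 × 3.4960 = 1.7341

1.734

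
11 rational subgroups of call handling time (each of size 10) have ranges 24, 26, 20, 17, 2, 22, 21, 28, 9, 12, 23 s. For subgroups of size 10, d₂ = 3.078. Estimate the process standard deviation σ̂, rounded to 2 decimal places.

6.03

R̄ = (24 + 26 + 20 + 17 + 2 + 22 + 21 + 28 + 9 + 12 + 23) / 11 = 18.5455
σ̂ = R̄ / d₂ = 18.5455 / 3.078 = 6.0252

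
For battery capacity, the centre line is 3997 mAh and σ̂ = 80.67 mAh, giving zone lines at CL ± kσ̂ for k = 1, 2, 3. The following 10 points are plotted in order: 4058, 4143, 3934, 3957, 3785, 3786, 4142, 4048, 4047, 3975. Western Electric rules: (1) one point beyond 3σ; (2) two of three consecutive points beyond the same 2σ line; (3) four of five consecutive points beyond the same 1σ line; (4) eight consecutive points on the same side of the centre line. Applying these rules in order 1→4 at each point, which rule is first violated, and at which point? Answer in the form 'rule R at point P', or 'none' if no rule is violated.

Zone of each point (C = within 1σ̂, B = 1σ̂–2σ̂, A = 2σ̂–3σ̂, * = beyond 3σ̂; sign = side of CL): 1:+C, 2:+B, 3:-C, 4:-C, 5:-A, 6:-A, 7:+B, 8:+C, 9:+C, 10:-C
Rule 2 (two of three consecutive points beyond the same 2σ limit) is satisfied at point 6.

rule 2 at point 6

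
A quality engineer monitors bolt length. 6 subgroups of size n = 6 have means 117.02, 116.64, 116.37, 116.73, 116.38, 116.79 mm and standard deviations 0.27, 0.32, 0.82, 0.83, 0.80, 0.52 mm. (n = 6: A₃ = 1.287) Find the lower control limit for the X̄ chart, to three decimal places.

115.891

X̄̄ = (117.02 + 116.64 + 116.37 + 116.73 + 116.38 + 116.79) / 6 = 116.6550
s̄ = (0.27 + 0.32 + 0.82 + 0.83 + 0.80 + 0.52) / 6 = 0.5933
LCL = X̄̄ − A₃·s̄ = 116.6550 − 1.287 × 0.5933 = 115.8914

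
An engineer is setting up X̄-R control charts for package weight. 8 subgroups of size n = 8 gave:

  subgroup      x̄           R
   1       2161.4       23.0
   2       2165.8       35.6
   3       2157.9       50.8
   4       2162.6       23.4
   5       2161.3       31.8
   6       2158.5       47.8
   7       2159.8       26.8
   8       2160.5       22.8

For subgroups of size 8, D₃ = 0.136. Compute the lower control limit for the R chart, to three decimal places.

R̄ = (23.0 + 35.6 + 50.8 + 23.4 + 31.8 + 47.8 + 26.8 + 22.8) / 8 = 262.0000 / 8 = 32.7500
LCL_R = D₃·R̄ = 0.136 × 32.7500 = 4.4540

4.454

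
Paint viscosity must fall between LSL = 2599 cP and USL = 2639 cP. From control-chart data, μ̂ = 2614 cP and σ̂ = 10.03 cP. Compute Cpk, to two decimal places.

Cpu = (USL − μ̂) / (3σ̂) = (2639 − 2614) / (3 × 10.03) = 0.8308; Cpl = (μ̂ − LSL) / (3σ̂) = (2614 − 2599) / (3 × 10.03) = 0.4985; Cpk = min(Cpu, Cpl) = 0.4985

0.50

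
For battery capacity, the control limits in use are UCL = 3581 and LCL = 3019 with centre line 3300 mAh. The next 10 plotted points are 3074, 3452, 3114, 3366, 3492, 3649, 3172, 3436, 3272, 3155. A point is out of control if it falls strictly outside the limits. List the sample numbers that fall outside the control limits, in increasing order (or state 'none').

Compare each point to [3019, 3581]: sample 6 = 3649 > UCL.

6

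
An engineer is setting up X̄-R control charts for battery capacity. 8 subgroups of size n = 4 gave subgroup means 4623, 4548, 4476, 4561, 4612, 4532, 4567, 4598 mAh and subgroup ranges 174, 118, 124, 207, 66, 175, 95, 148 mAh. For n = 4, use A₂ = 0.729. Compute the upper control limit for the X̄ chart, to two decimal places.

4665.50

X̄̄ = (4623 + 4548 + 4476 + 4561 + 4612 + 4532 + 4567 + 4598) / 8 = 36517.0000 / 8 = 4564.6250
R̄ = (174 + 118 + 124 + 207 + 66 + 175 + 95 + 148) / 8 = 1107.0000 / 8 = 138.3750
UCL = X̄̄ + A₂·R̄ = 4564.6250 + 0.729 × 138.3750 = 4665.5004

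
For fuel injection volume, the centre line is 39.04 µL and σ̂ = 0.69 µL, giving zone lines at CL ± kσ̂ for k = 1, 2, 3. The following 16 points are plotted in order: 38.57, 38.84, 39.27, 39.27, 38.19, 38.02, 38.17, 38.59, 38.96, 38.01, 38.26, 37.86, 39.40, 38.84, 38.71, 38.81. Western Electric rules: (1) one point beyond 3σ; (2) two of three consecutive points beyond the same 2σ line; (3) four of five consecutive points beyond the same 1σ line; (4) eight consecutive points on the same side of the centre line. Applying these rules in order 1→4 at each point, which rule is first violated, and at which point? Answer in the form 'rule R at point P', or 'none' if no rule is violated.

Zone of each point (C = within 1σ̂, B = 1σ̂–2σ̂, A = 2σ̂–3σ̂, * = beyond 3σ̂; sign = side of CL): 1:-C, 2:-C, 3:+C, 4:+C, 5:-B, 6:-B, 7:-B, 8:-C, 9:-C, 10:-B, 11:-B, 12:-B, 13:+C, 14:-C, 15:-C, 16:-C
Rule 4 (eight consecutive points on the same side of the centre line) is satisfied at point 12.

rule 4 at point 12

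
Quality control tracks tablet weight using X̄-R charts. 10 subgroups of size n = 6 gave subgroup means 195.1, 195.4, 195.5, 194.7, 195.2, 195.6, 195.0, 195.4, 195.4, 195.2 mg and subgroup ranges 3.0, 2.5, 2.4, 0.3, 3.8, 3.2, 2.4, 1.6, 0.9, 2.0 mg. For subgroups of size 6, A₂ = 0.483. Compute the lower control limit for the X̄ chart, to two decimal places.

X̄̄ = (195.1 + 195.4 + 195.5 + 194.7 + 195.2 + 195.6 + 195.0 + 195.4 + 195.4 + 195.2) / 10 = 1952.5000 / 10 = 195.2500
R̄ = (3.0 + 2.5 + 2.4 + 0.3 + 3.8 + 3.2 + 2.4 + 1.6 + 0.9 + 2.0) / 10 = 22.1000 / 10 = 2.2100
LCL = X̄̄ − A₂·R̄ = 195.2500 − 0.483 × 2.2100 = 194.1826

194.18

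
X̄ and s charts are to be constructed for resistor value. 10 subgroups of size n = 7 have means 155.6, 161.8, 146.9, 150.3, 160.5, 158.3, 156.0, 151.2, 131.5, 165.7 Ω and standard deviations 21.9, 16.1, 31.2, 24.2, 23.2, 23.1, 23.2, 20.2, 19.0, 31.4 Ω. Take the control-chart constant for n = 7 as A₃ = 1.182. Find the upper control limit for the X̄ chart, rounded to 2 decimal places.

X̄̄ = (155.6 + 161.8 + 146.9 + 150.3 + 160.5 + 158.3 + 156.0 + 151.2 + 131.5 + 165.7) / 10 = 153.7800
s̄ = (21.9 + 16.1 + 31.2 + 24.2 + 23.2 + 23.1 + 23.2 + 20.2 + 19.0 + 31.4) / 10 = 23.3500
UCL = X̄̄ + A₃·s̄ = 153.7800 + 1.182 × 23.3500 = 181.3797

181.38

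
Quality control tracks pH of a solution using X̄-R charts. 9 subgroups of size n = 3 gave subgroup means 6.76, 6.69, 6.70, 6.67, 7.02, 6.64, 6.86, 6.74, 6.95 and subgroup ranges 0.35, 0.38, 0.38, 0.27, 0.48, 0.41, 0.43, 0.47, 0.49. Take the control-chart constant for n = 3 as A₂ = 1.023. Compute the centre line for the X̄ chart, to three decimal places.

6.781

X̄̄ = (6.76 + 6.69 + 6.70 + 6.67 + 7.02 + 6.64 + 6.86 + 6.74 + 6.95) / 9 = 61.0300 / 9 = 6.7811
CL = X̄̄ = 6.7811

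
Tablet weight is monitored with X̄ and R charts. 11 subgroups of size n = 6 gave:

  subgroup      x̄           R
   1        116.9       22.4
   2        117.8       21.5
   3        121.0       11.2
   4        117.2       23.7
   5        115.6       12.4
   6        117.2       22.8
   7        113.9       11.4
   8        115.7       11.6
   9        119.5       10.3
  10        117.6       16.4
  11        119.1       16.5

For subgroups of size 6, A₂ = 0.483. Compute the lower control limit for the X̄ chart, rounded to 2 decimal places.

X̄̄ = (116.9 + 117.8 + 121.0 + 117.2 + 115.6 + 117.2 + 113.9 + 115.7 + 119.5 + 117.6 + 119.1) / 11 = 1291.5000 / 11 = 117.4091
R̄ = (22.4 + 21.5 + 11.2 + 23.7 + 12.4 + 22.8 + 11.4 + 11.6 + 10.3 + 16.4 + 16.5) / 11 = 180.2000 / 11 = 16.3818
LCL = X̄̄ − A₂·R̄ = 117.4091 − 0.483 × 16.3818 = 109.4967

109.50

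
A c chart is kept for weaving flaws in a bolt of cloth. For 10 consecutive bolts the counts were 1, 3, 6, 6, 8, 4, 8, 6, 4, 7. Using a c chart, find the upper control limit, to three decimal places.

12.207

c̄ = (1 + 3 + 6 + 6 + 8 + 4 + 8 + 6 + 4 + 7) / 10 = 53 / 10 = 5.3000
UCL = c̄ + 3√c̄ = 5.3000 + 3 × √5.3000 = 5.3000 + 3 × 2.3022 = 12.2065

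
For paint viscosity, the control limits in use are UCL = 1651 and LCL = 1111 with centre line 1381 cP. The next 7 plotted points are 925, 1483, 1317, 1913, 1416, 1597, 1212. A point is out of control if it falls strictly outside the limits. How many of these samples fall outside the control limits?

2

Compare each point to [1111, 1651]: sample 1 = 925 < LCL; sample 4 = 1913 > UCL.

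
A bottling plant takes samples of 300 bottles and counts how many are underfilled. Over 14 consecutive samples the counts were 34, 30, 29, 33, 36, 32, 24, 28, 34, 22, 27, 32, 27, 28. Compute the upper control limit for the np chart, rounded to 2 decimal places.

45.24

p̄ = Σdᵢ / (k·n) = 416 / (14 × 300) = 0.09905
UCL = np̄ + 3·√(np̄(1−p̄)) = 29.7143 + 3 × √(29.7143×0.90095) = 29.7143 + 3 × 5.1741 = 45.2365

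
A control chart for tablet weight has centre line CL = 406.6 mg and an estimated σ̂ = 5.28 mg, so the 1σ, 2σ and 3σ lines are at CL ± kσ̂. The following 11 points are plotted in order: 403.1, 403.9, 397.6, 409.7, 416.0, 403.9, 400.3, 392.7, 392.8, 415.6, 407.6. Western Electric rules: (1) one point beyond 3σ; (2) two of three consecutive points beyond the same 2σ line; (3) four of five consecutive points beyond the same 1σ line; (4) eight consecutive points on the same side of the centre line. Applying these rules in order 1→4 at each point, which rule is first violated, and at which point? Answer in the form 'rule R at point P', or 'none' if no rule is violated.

rule 2 at point 9

Zone of each point (C = within 1σ̂, B = 1σ̂–2σ̂, A = 2σ̂–3σ̂, * = beyond 3σ̂; sign = side of CL): 1:-C, 2:-C, 3:-B, 4:+C, 5:+B, 6:-C, 7:-B, 8:-A, 9:-A, 10:+B, 11:+C
Rule 2 (two of three consecutive points beyond the same 2σ limit) is satisfied at point 9.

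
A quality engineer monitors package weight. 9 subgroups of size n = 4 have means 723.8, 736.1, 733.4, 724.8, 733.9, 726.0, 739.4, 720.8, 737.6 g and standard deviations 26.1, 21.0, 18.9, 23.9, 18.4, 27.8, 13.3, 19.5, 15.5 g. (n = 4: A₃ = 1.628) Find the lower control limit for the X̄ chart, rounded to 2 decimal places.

X̄̄ = (723.8 + 736.1 + 733.4 + 724.8 + 733.9 + 726.0 + 739.4 + 720.8 + 737.6) / 9 = 730.6444
s̄ = (26.1 + 21.0 + 18.9 + 23.9 + 18.4 + 27.8 + 13.3 + 19.5 + 15.5) / 9 = 20.4889
LCL = X̄̄ − A₃·s̄ = 730.6444 − 1.628 × 20.4889 = 697.2885

697.29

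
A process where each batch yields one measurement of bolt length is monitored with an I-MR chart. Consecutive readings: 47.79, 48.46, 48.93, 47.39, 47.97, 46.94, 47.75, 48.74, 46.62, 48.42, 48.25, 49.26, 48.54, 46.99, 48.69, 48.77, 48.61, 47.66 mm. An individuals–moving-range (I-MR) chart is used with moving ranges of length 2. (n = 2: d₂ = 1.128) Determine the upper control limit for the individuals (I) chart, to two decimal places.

50.66

X̄ = (47.79 + 48.46 + 48.93 + 47.39 + 47.97 + 46.94 + 47.75 + 48.74 + 46.62 + 48.42 + 48.25 + 49.26 + 48.54 + 46.99 + 48.69 + 48.77 + 48.61 + 47.66) / 18 = 48.0989
Moving ranges: 0.67, 0.47, 1.54, 0.58, 1.03, 0.81, 0.99, 2.12, 1.80, 0.17, 1.01, 0.72, 1.55, 1.70, 0.08, 0.16, 0.95; M̄R̄ = 16.3500 / 17 = 0.9618
UCL = X̄ + 3·M̄R̄/d₂ = 48.0989 + 3 × 0.9618 / 1.128 = 50.6568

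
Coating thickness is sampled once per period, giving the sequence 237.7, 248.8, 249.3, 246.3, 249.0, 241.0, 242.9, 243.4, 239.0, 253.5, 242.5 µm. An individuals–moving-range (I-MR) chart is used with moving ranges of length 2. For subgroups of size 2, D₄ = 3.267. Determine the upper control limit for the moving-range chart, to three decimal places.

Moving ranges: 11.1, 0.5, 3.0, 2.7, 8.0, 1.9, 0.5, 4.4, 14.5, 11.0; M̄R̄ = 57.6000 / 10 = 5.7600
UCL_MR = D₄·M̄R̄ = 3.267 × 5.7600 = 18.8179

18.818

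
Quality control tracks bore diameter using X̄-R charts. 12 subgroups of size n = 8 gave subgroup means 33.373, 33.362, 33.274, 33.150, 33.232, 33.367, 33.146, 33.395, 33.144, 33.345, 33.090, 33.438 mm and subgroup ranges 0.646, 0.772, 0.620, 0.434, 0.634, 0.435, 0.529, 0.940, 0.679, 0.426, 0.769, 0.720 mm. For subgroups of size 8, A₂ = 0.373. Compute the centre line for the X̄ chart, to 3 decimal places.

X̄̄ = (33.373 + 33.362 + 33.274 + 33.150 + 33.232 + 33.367 + 33.146 + 33.395 + 33.144 + 33.345 + 33.090 + 33.438) / 12 = 399.3160 / 12 = 33.2763
CL = X̄̄ = 33.2763

33.276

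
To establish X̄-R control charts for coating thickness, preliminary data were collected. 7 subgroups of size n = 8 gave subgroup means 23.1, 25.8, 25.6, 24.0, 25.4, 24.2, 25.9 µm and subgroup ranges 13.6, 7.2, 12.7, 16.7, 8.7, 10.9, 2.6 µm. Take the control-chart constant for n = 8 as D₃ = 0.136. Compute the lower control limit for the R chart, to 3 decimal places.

R̄ = (13.6 + 7.2 + 12.7 + 16.7 + 8.7 + 10.9 + 2.6) / 7 = 72.4000 / 7 = 10.3429
LCL_R = D₃·R̄ = 0.136 × 10.3429 = 1.4066

1.407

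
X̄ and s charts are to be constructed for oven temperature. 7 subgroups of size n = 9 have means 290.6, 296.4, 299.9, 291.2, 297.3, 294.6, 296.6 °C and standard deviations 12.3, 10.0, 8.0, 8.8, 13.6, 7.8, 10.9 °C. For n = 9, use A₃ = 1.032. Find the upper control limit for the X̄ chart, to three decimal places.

305.755

X̄̄ = (290.6 + 296.4 + 299.9 + 291.2 + 297.3 + 294.6 + 296.6) / 7 = 295.2286
s̄ = (12.3 + 10.0 + 8.0 + 8.8 + 13.6 + 7.8 + 10.9) / 7 = 10.2000
UCL = X̄̄ + A₃·s̄ = 295.2286 + 1.032 × 10.2000 = 305.7550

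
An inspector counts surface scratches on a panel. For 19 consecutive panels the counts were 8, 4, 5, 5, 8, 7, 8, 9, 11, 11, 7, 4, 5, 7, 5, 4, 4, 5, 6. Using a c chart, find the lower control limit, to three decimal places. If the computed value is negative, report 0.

c̄ = (8 + 4 + 5 + 5 + 8 + 7 + 8 + 9 + 11 + 11 + 7 + 4 + 5 + 7 + 5 + 4 + 4 + 5 + 6) / 19 = 123 / 19 = 6.4737
LCL = c̄ − 3√c̄ = 6.4737 − 3 × 2.5443 = -1.1593 → 0 (cannot be negative)

0.000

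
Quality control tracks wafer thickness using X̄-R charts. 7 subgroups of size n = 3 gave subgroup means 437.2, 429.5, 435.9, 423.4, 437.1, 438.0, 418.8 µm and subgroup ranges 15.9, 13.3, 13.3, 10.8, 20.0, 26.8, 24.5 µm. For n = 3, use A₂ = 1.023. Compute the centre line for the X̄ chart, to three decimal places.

431.414

X̄̄ = (437.2 + 429.5 + 435.9 + 423.4 + 437.1 + 438.0 + 418.8) / 7 = 3019.9000 / 7 = 431.4143
CL = X̄̄ = 431.4143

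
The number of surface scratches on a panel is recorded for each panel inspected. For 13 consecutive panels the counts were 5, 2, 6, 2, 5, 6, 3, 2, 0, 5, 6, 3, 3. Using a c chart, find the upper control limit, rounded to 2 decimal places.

c̄ = (5 + 2 + 6 + 2 + 5 + 6 + 3 + 2 + 0 + 5 + 6 + 3 + 3) / 13 = 48 / 13 = 3.6923
UCL = c̄ + 3√c̄ = 3.6923 + 3 × √3.6923 = 3.6923 + 3 × 1.9215 = 9.4569

9.46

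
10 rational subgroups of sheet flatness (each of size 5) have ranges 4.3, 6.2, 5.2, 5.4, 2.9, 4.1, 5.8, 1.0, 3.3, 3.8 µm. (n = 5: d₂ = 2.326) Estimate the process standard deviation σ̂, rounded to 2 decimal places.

R̄ = (4.3 + 6.2 + 5.2 + 5.4 + 2.9 + 4.1 + 5.8 + 1.0 + 3.3 + 3.8) / 10 = 4.2000
σ̂ = R̄ / d₂ = 4.2000 / 2.326 = 1.8057

1.81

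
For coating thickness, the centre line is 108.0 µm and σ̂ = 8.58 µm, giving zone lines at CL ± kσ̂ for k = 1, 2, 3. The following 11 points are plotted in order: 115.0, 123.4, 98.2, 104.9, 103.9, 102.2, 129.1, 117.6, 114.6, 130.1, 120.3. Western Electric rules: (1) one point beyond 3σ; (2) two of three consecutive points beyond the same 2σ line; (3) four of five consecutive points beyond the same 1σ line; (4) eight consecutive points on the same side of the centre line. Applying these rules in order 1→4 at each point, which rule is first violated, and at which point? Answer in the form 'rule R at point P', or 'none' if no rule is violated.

Zone of each point (C = within 1σ̂, B = 1σ̂–2σ̂, A = 2σ̂–3σ̂, * = beyond 3σ̂; sign = side of CL): 1:+C, 2:+B, 3:-B, 4:-C, 5:-C, 6:-C, 7:+A, 8:+B, 9:+C, 10:+A, 11:+B
Rule 3 (four of five consecutive points beyond the same 1σ limit) is satisfied at point 11.

rule 3 at point 11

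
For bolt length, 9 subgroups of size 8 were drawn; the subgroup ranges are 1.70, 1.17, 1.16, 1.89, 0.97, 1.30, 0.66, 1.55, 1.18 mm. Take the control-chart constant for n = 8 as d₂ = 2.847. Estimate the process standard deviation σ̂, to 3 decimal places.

R̄ = (1.70 + 1.17 + 1.16 + 1.89 + 0.97 + 1.30 + 0.66 + 1.55 + 1.18) / 9 = 1.2867
σ̂ = R̄ / d₂ = 1.2867 / 2.847 = 0.4519

0.452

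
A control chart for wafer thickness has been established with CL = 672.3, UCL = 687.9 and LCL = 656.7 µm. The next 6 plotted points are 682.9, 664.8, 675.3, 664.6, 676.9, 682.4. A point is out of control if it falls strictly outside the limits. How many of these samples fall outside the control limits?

0

All 6 points lie within [656.7, 687.9].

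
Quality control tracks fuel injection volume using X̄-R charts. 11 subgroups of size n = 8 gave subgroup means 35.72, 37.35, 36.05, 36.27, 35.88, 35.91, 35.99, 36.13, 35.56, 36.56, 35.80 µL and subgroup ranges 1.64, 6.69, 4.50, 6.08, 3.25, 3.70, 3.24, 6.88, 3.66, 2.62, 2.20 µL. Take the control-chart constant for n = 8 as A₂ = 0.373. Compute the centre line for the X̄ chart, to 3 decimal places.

36.111

X̄̄ = (35.72 + 37.35 + 36.05 + 36.27 + 35.88 + 35.91 + 35.99 + 36.13 + 35.56 + 36.56 + 35.80) / 11 = 397.2200 / 11 = 36.1109
CL = X̄̄ = 36.1109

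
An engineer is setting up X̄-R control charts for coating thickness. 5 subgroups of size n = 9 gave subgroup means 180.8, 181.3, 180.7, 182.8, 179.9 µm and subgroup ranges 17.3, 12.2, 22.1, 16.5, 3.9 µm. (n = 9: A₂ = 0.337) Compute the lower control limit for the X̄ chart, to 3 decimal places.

X̄̄ = (180.8 + 181.3 + 180.7 + 182.8 + 179.9) / 5 = 905.5000 / 5 = 181.1000
R̄ = (17.3 + 12.2 + 22.1 + 16.5 + 3.9) / 5 = 72.0000 / 5 = 14.4000
LCL = X̄̄ − A₂·R̄ = 181.1000 − 0.337 × 14.4000 = 176.2472

176.247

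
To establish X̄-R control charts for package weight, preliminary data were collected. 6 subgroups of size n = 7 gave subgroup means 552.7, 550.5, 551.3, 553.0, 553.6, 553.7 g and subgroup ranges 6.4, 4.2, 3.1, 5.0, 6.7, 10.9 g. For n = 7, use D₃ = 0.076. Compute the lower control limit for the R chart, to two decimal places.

R̄ = (6.4 + 4.2 + 3.1 + 5.0 + 6.7 + 10.9) / 6 = 36.3000 / 6 = 6.0500
LCL_R = D₃·R̄ = 0.076 × 6.0500 = 0.4598

0.46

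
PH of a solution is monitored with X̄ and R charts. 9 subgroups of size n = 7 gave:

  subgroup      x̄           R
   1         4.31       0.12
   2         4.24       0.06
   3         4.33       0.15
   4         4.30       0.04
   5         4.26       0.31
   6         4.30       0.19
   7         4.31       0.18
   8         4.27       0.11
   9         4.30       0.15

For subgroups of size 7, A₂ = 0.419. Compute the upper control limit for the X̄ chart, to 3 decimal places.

4.352

X̄̄ = (4.31 + 4.24 + 4.33 + 4.30 + 4.26 + 4.30 + 4.31 + 4.27 + 4.30) / 9 = 38.6200 / 9 = 4.2911
R̄ = (0.12 + 0.06 + 0.15 + 0.04 + 0.31 + 0.19 + 0.18 + 0.11 + 0.15) / 9 = 1.3100 / 9 = 0.1456
UCL = X̄̄ + A₂·R̄ = 4.2911 + 0.419 × 0.1456 = 4.3521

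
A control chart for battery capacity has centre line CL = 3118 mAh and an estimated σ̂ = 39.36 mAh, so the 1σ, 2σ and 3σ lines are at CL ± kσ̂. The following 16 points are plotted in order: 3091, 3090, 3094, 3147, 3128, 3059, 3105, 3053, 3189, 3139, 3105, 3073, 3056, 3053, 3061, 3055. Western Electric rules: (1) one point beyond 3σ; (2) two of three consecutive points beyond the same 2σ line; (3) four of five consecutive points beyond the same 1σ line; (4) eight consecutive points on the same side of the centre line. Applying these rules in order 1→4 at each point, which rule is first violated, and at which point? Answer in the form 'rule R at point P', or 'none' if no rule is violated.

Zone of each point (C = within 1σ̂, B = 1σ̂–2σ̂, A = 2σ̂–3σ̂, * = beyond 3σ̂; sign = side of CL): 1:-C, 2:-C, 3:-C, 4:+C, 5:+C, 6:-B, 7:-C, 8:-B, 9:+B, 10:+C, 11:-C, 12:-B, 13:-B, 14:-B, 15:-B, 16:-B
Rule 3 (four of five consecutive points beyond the same 1σ limit) is satisfied at point 15.

rule 3 at point 15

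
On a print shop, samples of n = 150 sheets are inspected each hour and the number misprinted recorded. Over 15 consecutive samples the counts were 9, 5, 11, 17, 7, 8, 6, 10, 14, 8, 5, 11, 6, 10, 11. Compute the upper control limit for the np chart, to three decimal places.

p̄ = Σdᵢ / (k·n) = 138 / (15 × 150) = 0.06133
UCL = np̄ + 3·√(np̄(1−p̄)) = 9.2000 + 3 × √(9.2000×0.93867) = 9.2000 + 3 × 2.9387 = 18.0160

18.016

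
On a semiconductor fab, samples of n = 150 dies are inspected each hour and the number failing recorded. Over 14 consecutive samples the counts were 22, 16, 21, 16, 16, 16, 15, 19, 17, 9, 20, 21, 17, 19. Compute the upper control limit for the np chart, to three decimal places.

29.203

p̄ = Σdᵢ / (k·n) = 244 / (14 × 150) = 0.11619
UCL = np̄ + 3·√(np̄(1−p̄)) = 17.4286 + 3 × √(17.4286×0.88381) = 17.4286 + 3 × 3.9247 = 29.2028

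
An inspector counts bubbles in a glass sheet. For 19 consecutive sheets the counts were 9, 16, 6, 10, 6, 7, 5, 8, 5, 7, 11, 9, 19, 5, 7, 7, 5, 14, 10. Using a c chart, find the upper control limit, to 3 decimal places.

17.604

c̄ = (9 + 16 + 6 + 10 + 6 + 7 + 5 + 8 + 5 + 7 + 11 + 9 + 19 + 5 + 7 + 7 + 5 + 14 + 10) / 19 = 166 / 19 = 8.7368
UCL = c̄ + 3√c̄ = 8.7368 + 3 × √8.7368 = 8.7368 + 3 × 2.9558 = 17.6043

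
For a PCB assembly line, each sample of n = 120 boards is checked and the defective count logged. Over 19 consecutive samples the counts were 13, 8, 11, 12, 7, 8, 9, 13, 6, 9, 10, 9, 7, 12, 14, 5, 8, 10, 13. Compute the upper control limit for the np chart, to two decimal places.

18.64

p̄ = Σdᵢ / (k·n) = 184 / (19 × 120) = 0.08070
UCL = np̄ + 3·√(np̄(1−p̄)) = 9.6842 + 3 × √(9.6842×0.91930) = 9.6842 + 3 × 2.9837 = 18.6354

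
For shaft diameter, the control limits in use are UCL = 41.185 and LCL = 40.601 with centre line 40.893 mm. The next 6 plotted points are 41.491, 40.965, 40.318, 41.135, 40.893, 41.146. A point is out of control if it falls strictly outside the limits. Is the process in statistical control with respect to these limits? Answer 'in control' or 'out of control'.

out of control

Compare each point to [40.601, 41.185]: sample 1 = 41.491 > UCL; sample 3 = 40.318 < LCL.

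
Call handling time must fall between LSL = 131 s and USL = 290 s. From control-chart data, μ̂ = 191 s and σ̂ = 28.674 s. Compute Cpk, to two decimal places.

Cpu = (USL − μ̂) / (3σ̂) = (290 − 191) / (3 × 28.674) = 1.1509; Cpl = (μ̂ − LSL) / (3σ̂) = (191 − 131) / (3 × 28.674) = 0.6975; Cpk = min(Cpu, Cpl) = 0.6975

0.70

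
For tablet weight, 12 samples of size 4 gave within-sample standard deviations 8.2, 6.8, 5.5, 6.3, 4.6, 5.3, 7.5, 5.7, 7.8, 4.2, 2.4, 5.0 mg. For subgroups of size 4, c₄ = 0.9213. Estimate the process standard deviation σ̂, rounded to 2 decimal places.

s̄ = (8.2 + 6.8 + 5.5 + 6.3 + 4.6 + 5.3 + 7.5 + 5.7 + 7.8 + 4.2 + 2.4 + 5.0) / 12 = 5.7750
σ̂ = s̄ / c₄ = 5.7750 / 0.9213 = 6.2683

6.27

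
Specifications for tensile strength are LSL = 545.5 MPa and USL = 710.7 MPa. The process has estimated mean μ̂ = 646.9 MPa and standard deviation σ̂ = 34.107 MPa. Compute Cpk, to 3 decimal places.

0.624

Cpu = (USL − μ̂) / (3σ̂) = (710.7 − 646.9) / (3 × 34.107) = 0.6235; Cpl = (μ̂ − LSL) / (3σ̂) = (646.9 − 545.5) / (3 × 34.107) = 0.9910; Cpk = min(Cpu, Cpl) = 0.6235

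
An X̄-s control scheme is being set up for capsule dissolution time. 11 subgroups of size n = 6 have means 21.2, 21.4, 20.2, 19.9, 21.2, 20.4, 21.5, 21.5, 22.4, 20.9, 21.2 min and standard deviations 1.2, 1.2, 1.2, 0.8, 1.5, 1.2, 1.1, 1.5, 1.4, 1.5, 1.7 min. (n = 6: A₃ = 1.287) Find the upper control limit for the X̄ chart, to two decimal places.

X̄̄ = (21.2 + 21.4 + 20.2 + 19.9 + 21.2 + 20.4 + 21.5 + 21.5 + 22.4 + 20.9 + 21.2) / 11 = 21.0727
s̄ = (1.2 + 1.2 + 1.2 + 0.8 + 1.5 + 1.2 + 1.1 + 1.5 + 1.4 + 1.5 + 1.7) / 11 = 1.3000
UCL = X̄̄ + A₃·s̄ = 21.0727 + 1.287 × 1.3000 = 22.7458

22.75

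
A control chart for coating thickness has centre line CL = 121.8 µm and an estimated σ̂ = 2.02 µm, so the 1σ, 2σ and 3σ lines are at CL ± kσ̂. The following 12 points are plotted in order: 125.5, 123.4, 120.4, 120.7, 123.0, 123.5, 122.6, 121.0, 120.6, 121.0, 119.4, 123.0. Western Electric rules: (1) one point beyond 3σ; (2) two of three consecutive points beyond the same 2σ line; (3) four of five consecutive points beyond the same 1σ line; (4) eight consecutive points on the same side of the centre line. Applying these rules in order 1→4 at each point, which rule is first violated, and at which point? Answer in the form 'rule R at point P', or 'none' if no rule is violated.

Zone of each point (C = within 1σ̂, B = 1σ̂–2σ̂, A = 2σ̂–3σ̂, * = beyond 3σ̂; sign = side of CL): 1:+B, 2:+C, 3:-C, 4:-C, 5:+C, 6:+C, 7:+C, 8:-C, 9:-C, 10:-C, 11:-B, 12:+C
No rule fires across all 12 points.

none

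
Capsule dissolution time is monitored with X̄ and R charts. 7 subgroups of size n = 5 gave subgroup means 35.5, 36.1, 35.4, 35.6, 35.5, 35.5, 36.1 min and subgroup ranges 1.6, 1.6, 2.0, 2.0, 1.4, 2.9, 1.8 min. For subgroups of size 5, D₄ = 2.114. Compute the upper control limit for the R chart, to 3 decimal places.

R̄ = (1.6 + 1.6 + 2.0 + 2.0 + 1.4 + 2.9 + 1.8) / 7 = 13.3000 / 7 = 1.9000
UCL_R = D₄·R̄ = 2.114 × 1.9000 = 4.0166

4.017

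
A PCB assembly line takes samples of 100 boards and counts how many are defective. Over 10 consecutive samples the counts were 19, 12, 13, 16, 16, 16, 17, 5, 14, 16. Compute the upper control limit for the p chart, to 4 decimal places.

p̄ = Σdᵢ / (k·n) = 144 / (10 × 100) = 0.14400
UCL = p̄ + 3·√(p̄(1−p̄)/n) = 0.14400 + 3 × √(0.14400×0.85600/100) = 0.14400 + 3 × 0.03511 = 0.24933

0.2493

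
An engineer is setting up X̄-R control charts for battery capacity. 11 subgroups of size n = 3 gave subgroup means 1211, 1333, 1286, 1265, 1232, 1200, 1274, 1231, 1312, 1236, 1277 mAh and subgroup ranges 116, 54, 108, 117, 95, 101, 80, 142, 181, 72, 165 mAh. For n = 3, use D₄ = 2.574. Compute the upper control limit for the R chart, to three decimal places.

R̄ = (116 + 54 + 108 + 117 + 95 + 101 + 80 + 142 + 181 + 72 + 165) / 11 = 1231.0000 / 11 = 111.9091
UCL_R = D₄·R̄ = 2.574 × 111.9091 = 288.0540

288.054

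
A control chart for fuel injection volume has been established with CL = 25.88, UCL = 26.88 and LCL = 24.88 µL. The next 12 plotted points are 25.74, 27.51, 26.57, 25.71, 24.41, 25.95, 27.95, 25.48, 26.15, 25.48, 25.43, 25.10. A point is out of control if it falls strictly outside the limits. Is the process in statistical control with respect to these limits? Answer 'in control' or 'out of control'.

Compare each point to [24.88, 26.88]: sample 2 = 27.51 > UCL; sample 5 = 24.41 < LCL; sample 7 = 27.95 > UCL.

out of control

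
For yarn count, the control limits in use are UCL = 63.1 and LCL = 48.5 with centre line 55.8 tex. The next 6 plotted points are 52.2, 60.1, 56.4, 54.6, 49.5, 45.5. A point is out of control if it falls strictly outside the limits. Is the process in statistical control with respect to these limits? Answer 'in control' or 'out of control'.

Compare each point to [48.5, 63.1]: sample 6 = 45.5 < LCL.

out of control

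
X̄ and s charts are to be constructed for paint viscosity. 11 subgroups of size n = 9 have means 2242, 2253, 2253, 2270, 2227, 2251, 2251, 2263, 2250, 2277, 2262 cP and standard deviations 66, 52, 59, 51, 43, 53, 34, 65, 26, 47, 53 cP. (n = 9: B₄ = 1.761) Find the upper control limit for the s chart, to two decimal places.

s̄ = (66 + 52 + 59 + 51 + 43 + 53 + 34 + 65 + 26 + 47 + 53) / 11 = 49.9091
UCL_s = B₄·s̄ = 1.761 × 49.9091 = 87.8899

87.89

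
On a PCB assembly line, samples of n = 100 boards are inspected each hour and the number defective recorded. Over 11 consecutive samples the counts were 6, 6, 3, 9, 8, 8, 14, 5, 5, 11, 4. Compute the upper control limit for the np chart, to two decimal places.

14.93

p̄ = Σdᵢ / (k·n) = 79 / (11 × 100) = 0.07182
UCL = np̄ + 3·√(np̄(1−p̄)) = 7.1818 + 3 × √(7.1818×0.92818) = 7.1818 + 3 × 2.5819 = 14.9274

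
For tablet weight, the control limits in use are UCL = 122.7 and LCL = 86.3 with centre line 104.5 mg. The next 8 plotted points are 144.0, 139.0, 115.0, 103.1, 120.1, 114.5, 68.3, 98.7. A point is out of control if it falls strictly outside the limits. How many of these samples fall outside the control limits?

Compare each point to [86.3, 122.7]: sample 1 = 144.0 > UCL; sample 2 = 139.0 > UCL; sample 7 = 68.3 < LCL.

3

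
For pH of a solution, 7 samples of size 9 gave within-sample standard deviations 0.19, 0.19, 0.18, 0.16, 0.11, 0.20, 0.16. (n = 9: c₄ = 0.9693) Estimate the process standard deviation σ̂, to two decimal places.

s̄ = (0.19 + 0.19 + 0.18 + 0.16 + 0.11 + 0.20 + 0.16) / 7 = 0.1700
σ̂ = s̄ / c₄ = 0.1700 / 0.9693 = 0.1754

0.18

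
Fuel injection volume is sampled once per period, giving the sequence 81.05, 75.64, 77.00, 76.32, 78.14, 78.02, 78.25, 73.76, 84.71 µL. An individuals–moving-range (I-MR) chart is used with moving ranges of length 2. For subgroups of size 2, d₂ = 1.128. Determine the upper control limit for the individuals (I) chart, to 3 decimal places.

86.430

X̄ = (81.05 + 75.64 + 77.00 + 76.32 + 78.14 + 78.02 + 78.25 + 73.76 + 84.71) / 9 = 78.0989
Moving ranges: 5.41, 1.36, 0.68, 1.82, 0.12, 0.23, 4.49, 10.95; M̄R̄ = 25.0600 / 8 = 3.1325
UCL = X̄ + 3·M̄R̄/d₂ = 78.0989 + 3 × 3.1325 / 1.128 = 86.4300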